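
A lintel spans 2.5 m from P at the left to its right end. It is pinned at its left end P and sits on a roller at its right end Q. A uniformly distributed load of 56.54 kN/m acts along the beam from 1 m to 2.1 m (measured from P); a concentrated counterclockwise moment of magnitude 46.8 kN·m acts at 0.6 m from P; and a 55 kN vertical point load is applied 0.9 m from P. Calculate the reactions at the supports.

Resultant of the distributed load: 56.54 × 1.1 = 62.194 kN at 1.55 m from P.
Moments about P: Q_y·2.5 − (56.54·1.1)·1.55 + 46.8 − 55·0.9 = 0 → Q_y = 99.1007/2.5 = 39.6403 ≈ 39.64 kN.
ΣF_y = 0: P_y + 39.6403 − 56.54·1.1 − 55 = 0 → P_y = 77.55 kN.
ΣF_x = 0: no horizontal applied forces, so P_x = 0.

P_x = 0, P_y = 77.55 kN, Q_y = 39.64 kN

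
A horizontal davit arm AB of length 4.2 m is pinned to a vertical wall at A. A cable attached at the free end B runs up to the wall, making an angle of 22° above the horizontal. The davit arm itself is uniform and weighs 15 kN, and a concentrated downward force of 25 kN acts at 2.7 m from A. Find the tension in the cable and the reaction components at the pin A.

T = 62.92 kN, A_x = 58.34 kN, A_y = 16.43 kN

ΣM about A: T·sin22°·4.2 − 15·2.1 − 25·2.7 = 0 → T = 99/(4.2·0.374607) = 62.9231 ≈ 62.92 kN.
ΣF_x = 0: A_x − T·cos22° = 0 → A_x = 62.9231 × 0.927184 = 58.34 kN.
ΣF_y = 0: A_y + T·sin22° − 15 − 25 = 0 → A_y = 40 − 62.9231 × 0.374607 = 16.43 kN.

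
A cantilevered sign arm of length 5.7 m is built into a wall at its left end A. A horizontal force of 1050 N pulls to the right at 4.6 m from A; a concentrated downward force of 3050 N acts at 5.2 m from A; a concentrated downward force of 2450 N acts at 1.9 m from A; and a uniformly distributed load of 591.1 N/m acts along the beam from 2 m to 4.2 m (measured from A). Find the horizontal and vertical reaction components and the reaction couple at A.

A_x = -1050 N, A_y = 6800 N, M_A = 24550 N·m

Resultant of the distributed load: 591.1 × 2.2 = 1300.42 N at 3.1 m from A.
ΣF_x = 0: A_x + 1050 = 0 → A_x = -1050 N.
ΣF_y = 0: A_y − 3050 − 2450 − 591.1·2.2 = 0 → A_y = 6800 N.
ΣM about A: M_A − 3050·5.2 − 2450·1.9 − (591.1·2.2)·3.1 = 0 → M_A = 24550 N·m.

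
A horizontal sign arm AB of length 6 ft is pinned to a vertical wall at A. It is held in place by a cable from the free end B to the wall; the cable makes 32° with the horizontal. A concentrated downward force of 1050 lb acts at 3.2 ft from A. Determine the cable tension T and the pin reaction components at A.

T = 1057 lb, A_x = 896.2 lb, A_y = 490.0 lb

ΣM about A: T·sin32°·6 − 1050·3.2 = 0 → T = 3360/(6·0.529919) = 1056.77 ≈ 1057 lb.
ΣF_x = 0: A_x − T·cos32° = 0 → A_x = 1056.77 × 0.848048 = 896.2 lb.
ΣF_y = 0: A_y + T·sin32° − 1050 = 0 → A_y = 1050 − 1056.77 × 0.529919 = 490.0 lb.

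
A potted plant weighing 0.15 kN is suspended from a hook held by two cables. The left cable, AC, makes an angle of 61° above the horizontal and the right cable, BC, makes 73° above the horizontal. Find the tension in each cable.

T_AC = 0.06097 kN, T_BC = 0.1011 kN

ΣF_x = 0: −T_AC·cos61° + T_BC·cos73° = 0 → T_BC = 1.6582·T_AC.
ΣF_y = 0: T_AC·sin61° + T_BC·sin73° = 0.15.
Substitute: T_AC·(0.87462 + 1.6582·0.956305) = 0.15 → T_AC = 0.0609666 ≈ 0.06097 kN.
Then T_BC = 1.6582 × 0.0609666 = 0.1011 kN.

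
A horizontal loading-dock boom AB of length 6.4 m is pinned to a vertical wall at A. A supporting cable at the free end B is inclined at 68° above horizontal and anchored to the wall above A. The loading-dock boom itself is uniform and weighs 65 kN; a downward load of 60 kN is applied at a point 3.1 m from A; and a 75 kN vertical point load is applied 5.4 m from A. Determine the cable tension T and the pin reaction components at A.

ΣM about A: T·sin68°·6.4 − 65·3.2 − 60·3.1 − 75·5.4 = 0 → T = 799/(6.4·0.927184) = 134.648 ≈ 134.6 kN.
ΣF_x = 0: A_x − T·cos68° = 0 → A_x = 134.648 × 0.374607 = 50.44 kN.
ΣF_y = 0: A_y + T·sin68° − 65 − 60 − 75 = 0 → A_y = 200 − 134.648 × 0.927184 = 75.16 kN.

T = 134.6 kN, A_x = 50.44 kN, A_y = 75.16 kN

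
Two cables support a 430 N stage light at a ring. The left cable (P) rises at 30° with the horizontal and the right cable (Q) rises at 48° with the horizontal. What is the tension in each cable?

ΣF_x = 0: −T_P·cos30° + T_Q·cos48° = 0 → T_Q = 1.29425·T_P.
ΣF_y = 0: T_P·sin30° + T_Q·sin48° = 430.
Substitute: T_P·(0.5 + 1.29425·0.743145) = 430 → T_P = 294.155 ≈ 294.2 N.
Then T_Q = 1.29425 × 294.155 = 380.7 N.

T_P = 294.2 N, T_Q = 380.7 N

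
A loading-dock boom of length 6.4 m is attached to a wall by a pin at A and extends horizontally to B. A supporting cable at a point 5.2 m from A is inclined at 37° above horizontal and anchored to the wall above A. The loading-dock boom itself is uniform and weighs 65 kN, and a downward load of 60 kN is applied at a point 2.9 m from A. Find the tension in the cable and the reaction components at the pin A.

ΣM about A: T·sin37°·5.2 − 65·3.2 − 60·2.9 = 0 → T = 382/(5.2·0.601815) = 122.067 ≈ 122.1 kN.
ΣF_x = 0: A_x − T·cos37° = 0 → A_x = 122.067 × 0.798636 = 97.49 kN.
ΣF_y = 0: A_y + T·sin37° − 65 − 60 = 0 → A_y = 125 − 122.067 × 0.601815 = 51.54 kN.

T = 122.1 kN, A_x = 97.49 kN, A_y = 51.54 kN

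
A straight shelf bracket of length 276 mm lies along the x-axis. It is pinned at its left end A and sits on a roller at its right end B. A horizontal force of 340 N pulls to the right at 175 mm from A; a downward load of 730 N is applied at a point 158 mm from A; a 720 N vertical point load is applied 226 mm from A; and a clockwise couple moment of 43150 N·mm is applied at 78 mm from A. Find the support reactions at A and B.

Taking moments about A: B_y·276 − 730·158 − 720·226 − 43150 = 0 → B_y = 321210/276 = 1163.8 ≈ 1164 N.
ΣF_y = 0: A_y + 1163.8 − 730 − 720 = 0 → A_y = 286.2 N.
ΣF_x = 0: A_x + 340 = 0 → A_x = -340.0 N.

A_x = -340.0 N, A_y = 286.2 N, B_y = 1164 N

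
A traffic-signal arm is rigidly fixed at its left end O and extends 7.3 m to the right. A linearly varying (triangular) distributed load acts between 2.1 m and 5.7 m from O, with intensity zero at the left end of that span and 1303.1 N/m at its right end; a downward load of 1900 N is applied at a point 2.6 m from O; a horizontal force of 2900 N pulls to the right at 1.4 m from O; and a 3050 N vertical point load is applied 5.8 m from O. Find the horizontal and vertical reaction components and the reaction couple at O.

O_x = -2900 N, O_y = 7296 N, M_O = 33190 N·m

Resultant of the triangular load: ½ × 1303.1 × 3.6 = 2345.58 N, acting at 4.5 m from O (one-third of the span from the peak).
ΣF_x = 0: O_x + 2900 = 0 → O_x = -2900 N.
ΣF_y = 0: O_y − ½·1303.1·3.6 − 1900 − 3050 = 0 → O_y = 7296 N.
ΣM about O: M_O − (½·1303.1·3.6)·4.5 − 1900·2.6 − 3050·5.8 = 0 → M_O = 33190 N·m.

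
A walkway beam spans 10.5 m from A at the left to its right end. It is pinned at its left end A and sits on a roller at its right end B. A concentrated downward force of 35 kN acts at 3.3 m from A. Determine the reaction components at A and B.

A_x = 0, A_y = 24.00 kN, B_y = 11.00 kN

Moments about A: B_y·10.5 − 35·3.3 = 0 → B_y = 115.5/10.5 = 11.00 kN.
ΣF_y = 0: A_y + 11 − 35 = 0 → A_y = 24.00 kN.
ΣF_x = 0: no horizontal applied forces, so A_x = 0.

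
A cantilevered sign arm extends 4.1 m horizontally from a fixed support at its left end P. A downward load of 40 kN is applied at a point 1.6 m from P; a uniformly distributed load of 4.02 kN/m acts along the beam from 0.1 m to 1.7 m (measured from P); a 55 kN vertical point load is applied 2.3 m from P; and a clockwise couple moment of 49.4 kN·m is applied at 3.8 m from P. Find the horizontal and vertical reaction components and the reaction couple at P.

P_x = 0, P_y = 101.4 kN, M_P = 245.7 kN·m

Resultant of the distributed load: 4.02 × 1.6 = 6.432 kN at 0.9 m from P.
ΣF_x = 0: P_x = 0.
ΣF_y = 0: P_y − 40 − 4.02·1.6 − 55 = 0 → P_y = 101.4 kN.
ΣM about P: M_P − 40·1.6 − (4.02·1.6)·0.9 − 55·2.3 − 49.4 = 0 → M_P = 245.7 kN·m.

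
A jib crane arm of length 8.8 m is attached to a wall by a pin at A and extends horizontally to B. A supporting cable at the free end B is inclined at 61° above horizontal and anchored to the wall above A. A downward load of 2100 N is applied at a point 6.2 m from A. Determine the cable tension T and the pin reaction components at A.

ΣM about A: T·sin61°·8.8 − 2100·6.2 = 0 → T = 13020/(8.8·0.87462) = 1691.64 ≈ 1692 N.
ΣF_x = 0: A_x − T·cos61° = 0 → A_x = 1691.64 × 0.48481 = 820.1 N.
ΣF_y = 0: A_y + T·sin61° − 2100 = 0 → A_y = 2100 − 1691.64 × 0.87462 = 620.5 N.

T = 1692 N, A_x = 820.1 N, A_y = 620.5 N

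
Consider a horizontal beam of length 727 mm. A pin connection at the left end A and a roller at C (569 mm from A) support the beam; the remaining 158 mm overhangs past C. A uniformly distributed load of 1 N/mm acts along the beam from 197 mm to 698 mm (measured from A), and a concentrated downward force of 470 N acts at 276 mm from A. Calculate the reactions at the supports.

A_x = 0, A_y = 349.0 N, C_y = 622.0 N

Resultant of the distributed load: 1 × 501 = 501 N at 447.5 mm from A.
ΣM about A: C_y·569 − (1·501)·447.5 − 470·276 = 0 → C_y = 353917.5/569 = 621.999 ≈ 622.0 N.
ΣF_y = 0: A_y + 621.999 − 1·501 − 470 = 0 → A_y = 349.0 N.
ΣF_x = 0: no horizontal applied forces, so A_x = 0.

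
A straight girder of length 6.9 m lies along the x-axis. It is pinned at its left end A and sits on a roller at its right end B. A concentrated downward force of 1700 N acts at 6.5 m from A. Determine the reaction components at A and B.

Moments about A: B_y·6.9 − 1700·6.5 = 0 → B_y = 11050/6.9 = 1601.45 ≈ 1601 N.
ΣF_y = 0: A_y + 1601.45 − 1700 = 0 → A_y = 98.55 N.
ΣF_x = 0: no horizontal applied forces, so A_x = 0.

A_x = 0, A_y = 98.55 N, B_y = 1601 N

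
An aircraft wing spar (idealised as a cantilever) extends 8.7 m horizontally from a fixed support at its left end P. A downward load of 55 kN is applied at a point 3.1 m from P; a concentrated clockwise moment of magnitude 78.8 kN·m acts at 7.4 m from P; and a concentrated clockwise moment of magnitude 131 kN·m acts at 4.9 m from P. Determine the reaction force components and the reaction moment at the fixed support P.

ΣF_x = 0: P_x = 0.
ΣF_y = 0: P_y − 55 = 0 → P_y = 55.00 kN.
ΣM about P: M_P − 55·3.1 − 78.8 − 131 = 0 → M_P = 380.3 kN·m.

P_x = 0, P_y = 55.00 kN, M_P = 380.3 kN·m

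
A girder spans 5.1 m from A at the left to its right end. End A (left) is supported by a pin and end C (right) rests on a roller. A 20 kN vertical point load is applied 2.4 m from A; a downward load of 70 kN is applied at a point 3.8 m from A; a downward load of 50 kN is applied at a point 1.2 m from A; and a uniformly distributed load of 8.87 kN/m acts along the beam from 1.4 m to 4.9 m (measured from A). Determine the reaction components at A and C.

Resultant of the distributed load: 8.87 × 3.5 = 31.045 kN at 3.15 m from A.
ΣM about A: C_y·5.1 − 20·2.4 − 70·3.8 − 50·1.2 − (8.87·3.5)·3.15 = 0 → C_y = 471.79175/5.1 = 92.5082 ≈ 92.51 kN.
ΣF_y = 0: A_y + 92.5082 − 20 − 70 − 50 − 8.87·3.5 = 0 → A_y = 78.54 kN.
ΣF_x = 0: no horizontal applied forces, so A_x = 0.

A_x = 0, A_y = 78.54 kN, C_y = 92.51 kN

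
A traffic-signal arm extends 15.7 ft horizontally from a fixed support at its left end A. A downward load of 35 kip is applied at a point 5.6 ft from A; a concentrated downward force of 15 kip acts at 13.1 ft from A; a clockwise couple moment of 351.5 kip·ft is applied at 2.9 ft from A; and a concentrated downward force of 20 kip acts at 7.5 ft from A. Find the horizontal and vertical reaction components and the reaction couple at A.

A_x = 0, A_y = 70.00 kip, M_A = 894.0 kip·ft

ΣF_x = 0: A_x = 0.
ΣF_y = 0: A_y − 35 − 15 − 20 = 0 → A_y = 70.00 kip.
ΣM about A: M_A − 35·5.6 − 15·13.1 − 351.5 − 20·7.5 = 0 → M_A = 894.0 kip·ft.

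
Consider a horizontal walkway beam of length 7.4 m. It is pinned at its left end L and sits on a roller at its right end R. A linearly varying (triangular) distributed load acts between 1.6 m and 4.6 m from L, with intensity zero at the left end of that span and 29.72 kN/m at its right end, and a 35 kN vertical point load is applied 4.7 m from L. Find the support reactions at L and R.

L_x = 0, L_y = 35.66 kN, R_y = 43.92 kN

Resultant of the triangular load: ½ × 29.72 × 3 = 44.58 kN, acting at 3.6 m from L (one-third of the span from the peak).
Moments about L: R_y·7.4 − (½·29.72·3)·3.6 − 35·4.7 = 0 → R_y = 324.988/7.4 = 43.9173 ≈ 43.92 kN.
ΣF_y = 0: L_y + 43.9173 − ½·29.72·3 − 35 = 0 → L_y = 35.66 kN.
ΣF_x = 0: no horizontal applied forces, so L_x = 0.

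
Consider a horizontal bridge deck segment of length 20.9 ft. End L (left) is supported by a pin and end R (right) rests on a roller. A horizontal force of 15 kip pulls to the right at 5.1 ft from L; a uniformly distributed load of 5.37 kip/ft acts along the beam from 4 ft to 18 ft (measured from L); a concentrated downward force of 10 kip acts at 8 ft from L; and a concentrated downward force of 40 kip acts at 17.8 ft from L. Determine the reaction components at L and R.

Resultant of the distributed load: 5.37 × 14 = 75.18 kip at 11 ft from L.
Moments about L: R_y·20.9 − (5.37·14)·11 − 10·8 − 40·17.8 = 0 → R_y = 1618.98/20.9 = 77.4632 ≈ 77.46 kip.
ΣF_y = 0: L_y + 77.4632 − 5.37·14 − 10 − 40 = 0 → L_y = 47.72 kip.
ΣF_x = 0: L_x + 15 = 0 → L_x = -15.00 kip.

L_x = -15.00 kip, L_y = 47.72 kip, R_y = 77.46 kip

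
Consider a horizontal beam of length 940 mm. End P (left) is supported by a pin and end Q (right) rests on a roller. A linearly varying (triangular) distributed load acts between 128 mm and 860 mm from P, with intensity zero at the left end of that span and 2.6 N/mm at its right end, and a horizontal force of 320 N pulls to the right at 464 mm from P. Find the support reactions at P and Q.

P_x = -320.0 N, P_y = 328.0 N, Q_y = 623.6 N

Resultant of the triangular load: ½ × 2.6 × 732 = 951.6 N, acting at 616 mm from P (one-third of the span from the peak).
Moments about P: Q_y·940 − (½·2.6·732)·616 = 0 → Q_y = 586185.6/940 = 623.602 ≈ 623.6 N.
ΣF_y = 0: P_y + 623.602 − ½·2.6·732 = 0 → P_y = 328.0 N.
ΣF_x = 0: P_x + 320 = 0 → P_x = -320.0 N.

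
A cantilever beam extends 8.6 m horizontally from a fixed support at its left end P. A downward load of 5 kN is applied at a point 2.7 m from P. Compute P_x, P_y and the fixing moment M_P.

ΣF_x = 0: P_x = 0.
ΣF_y = 0: P_y − 5 = 0 → P_y = 5.000 kN.
ΣM about P: M_P − 5·2.7 = 0 → M_P = 13.50 kN·m.

P_x = 0, P_y = 5.000 kN, M_P = 13.50 kN·m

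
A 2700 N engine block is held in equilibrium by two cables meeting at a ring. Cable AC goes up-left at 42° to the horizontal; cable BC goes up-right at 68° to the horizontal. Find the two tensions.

ΣF_x = 0: −T_AC·cos42° + T_BC·cos68° = 0 → T_BC = 1.9838·T_AC.
ΣF_y = 0: T_AC·sin42° + T_BC·sin68° = 2700.
Substitute: T_AC·(0.669131 + 1.9838·0.927184) = 2700 → T_AC = 1076.35 ≈ 1076 N.
Then T_BC = 1.9838 × 1076.35 = 2135 N.

T_AC = 1076 N, T_BC = 2135 N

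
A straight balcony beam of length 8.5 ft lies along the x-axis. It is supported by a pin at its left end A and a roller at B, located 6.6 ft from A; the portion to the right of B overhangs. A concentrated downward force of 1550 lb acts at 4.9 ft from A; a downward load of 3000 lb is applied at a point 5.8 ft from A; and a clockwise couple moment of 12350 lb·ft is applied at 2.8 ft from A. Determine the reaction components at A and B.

A_x = 0, A_y = -1108 lb, B_y = 5658 lb

Taking moments about A: B_y·6.6 − 1550·4.9 − 3000·5.8 − 12350 = 0 → B_y = 37345/6.6 = 5658.33 ≈ 5658 lb.
ΣF_y = 0: A_y + 5658.33 − 1550 − 3000 = 0 → A_y = -1108 lb.
ΣF_x = 0: no horizontal applied forces, so A_x = 0.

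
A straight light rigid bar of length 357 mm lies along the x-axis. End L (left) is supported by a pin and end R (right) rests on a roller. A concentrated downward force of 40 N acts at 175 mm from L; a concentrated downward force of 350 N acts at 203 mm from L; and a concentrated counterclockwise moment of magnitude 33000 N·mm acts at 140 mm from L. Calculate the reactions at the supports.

L_x = 0, L_y = 263.8 N, R_y = 126.2 N

Moments about L: R_y·357 − 40·175 − 350·203 + 33000 = 0 → R_y = 45050/357 = 126.19 ≈ 126.2 N.
ΣF_y = 0: L_y + 126.19 − 40 − 350 = 0 → L_y = 263.8 N.
ΣF_x = 0: no horizontal applied forces, so L_x = 0.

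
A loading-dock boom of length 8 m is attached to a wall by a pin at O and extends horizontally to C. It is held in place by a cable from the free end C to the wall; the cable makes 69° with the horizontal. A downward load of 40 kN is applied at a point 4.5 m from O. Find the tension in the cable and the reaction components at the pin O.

ΣM about O: T·sin69°·8 − 40·4.5 = 0 → T = 180/(8·0.93358) = 24.1008 ≈ 24.10 kN.
ΣF_x = 0: O_x − T·cos69° = 0 → O_x = 24.1008 × 0.358368 = 8.637 kN.
ΣF_y = 0: O_y + T·sin69° − 40 = 0 → O_y = 40 − 24.1008 × 0.93358 = 17.50 kN.

T = 24.10 kN, O_x = 8.637 kN, O_y = 17.50 kN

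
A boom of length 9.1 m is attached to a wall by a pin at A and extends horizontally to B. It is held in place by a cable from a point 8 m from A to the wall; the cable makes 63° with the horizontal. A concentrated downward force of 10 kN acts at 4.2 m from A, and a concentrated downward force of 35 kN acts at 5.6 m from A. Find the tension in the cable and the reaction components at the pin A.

T = 33.39 kN, A_x = 15.16 kN, A_y = 15.25 kN

ΣM about A: T·sin63°·8 − 10·4.2 − 35·5.6 = 0 → T = 238/(8·0.891007) = 33.3892 ≈ 33.39 kN.
ΣF_x = 0: A_x − T·cos63° = 0 → A_x = 33.3892 × 0.45399 = 15.16 kN.
ΣF_y = 0: A_y + T·sin63° − 10 − 35 = 0 → A_y = 45 − 33.3892 × 0.891007 = 15.25 kN.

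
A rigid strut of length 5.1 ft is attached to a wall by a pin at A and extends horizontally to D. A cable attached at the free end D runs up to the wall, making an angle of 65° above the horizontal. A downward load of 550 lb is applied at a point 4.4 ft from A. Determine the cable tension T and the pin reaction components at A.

T = 523.6 lb, A_x = 221.3 lb, A_y = 75.49 lb

ΣM about A: T·sin65°·5.1 − 550·4.4 = 0 → T = 2420/(5.1·0.906308) = 523.564 ≈ 523.6 lb.
ΣF_x = 0: A_x − T·cos65° = 0 → A_x = 523.564 × 0.422618 = 221.3 lb.
ΣF_y = 0: A_y + T·sin65° − 550 = 0 → A_y = 550 − 523.564 × 0.906308 = 75.49 lb.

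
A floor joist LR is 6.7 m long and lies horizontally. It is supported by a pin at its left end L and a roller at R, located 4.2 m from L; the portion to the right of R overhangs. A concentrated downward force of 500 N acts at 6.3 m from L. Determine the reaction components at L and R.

ΣM about L: R_y·4.2 − 500·6.3 = 0 → R_y = 3150/4.2 = 750.0 N.
ΣF_y = 0: L_y + 750 − 500 = 0 → L_y = -250.0 N.
ΣF_x = 0: no horizontal applied forces, so L_x = 0.

L_x = 0, L_y = -250.0 N, R_y = 750.0 N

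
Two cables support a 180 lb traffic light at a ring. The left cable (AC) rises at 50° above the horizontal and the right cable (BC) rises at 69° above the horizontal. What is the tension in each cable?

ΣF_x = 0: −T_AC·cos50° + T_BC·cos69° = 0 → T_BC = 1.79365·T_AC.
ΣF_y = 0: T_AC·sin50° + T_BC·sin69° = 180.
Substitute: T_AC·(0.766044 + 1.79365·0.93358) = 180 → T_AC = 73.7536 ≈ 73.75 lb.
Then T_BC = 1.79365 × 73.7536 = 132.3 lb.

T_AC = 73.75 lb, T_BC = 132.3 lb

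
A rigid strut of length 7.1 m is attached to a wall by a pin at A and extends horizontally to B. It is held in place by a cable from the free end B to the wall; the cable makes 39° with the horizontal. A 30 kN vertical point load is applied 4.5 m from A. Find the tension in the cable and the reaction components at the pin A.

T = 30.21 kN, A_x = 23.48 kN, A_y = 10.99 kN

ΣM about A: T·sin39°·7.1 − 30·4.5 = 0 → T = 135/(7.1·0.62932) = 30.2137 ≈ 30.21 kN.
ΣF_x = 0: A_x − T·cos39° = 0 → A_x = 30.2137 × 0.777146 = 23.48 kN.
ΣF_y = 0: A_y + T·sin39° − 30 = 0 → A_y = 30 − 30.2137 × 0.62932 = 10.99 kN.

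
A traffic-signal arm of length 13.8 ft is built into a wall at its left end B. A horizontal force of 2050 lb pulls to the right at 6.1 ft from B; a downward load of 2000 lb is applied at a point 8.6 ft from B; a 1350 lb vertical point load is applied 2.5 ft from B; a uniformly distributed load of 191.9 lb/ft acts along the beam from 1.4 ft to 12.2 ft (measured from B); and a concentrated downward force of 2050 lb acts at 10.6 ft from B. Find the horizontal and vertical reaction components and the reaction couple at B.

B_x = -2050 lb, B_y = 7473 lb, M_B = 56400 lb·ft

Resultant of the distributed load: 191.9 × 10.8 = 2072.52 lb at 6.8 ft from B.
ΣF_x = 0: B_x + 2050 = 0 → B_x = -2050 lb.
ΣF_y = 0: B_y − 2000 − 1350 − 191.9·10.8 − 2050 = 0 → B_y = 7473 lb.
ΣM about B: M_B − 2000·8.6 − 1350·2.5 − (191.9·10.8)·6.8 − 2050·10.6 = 0 → M_B = 56400 lb·ft.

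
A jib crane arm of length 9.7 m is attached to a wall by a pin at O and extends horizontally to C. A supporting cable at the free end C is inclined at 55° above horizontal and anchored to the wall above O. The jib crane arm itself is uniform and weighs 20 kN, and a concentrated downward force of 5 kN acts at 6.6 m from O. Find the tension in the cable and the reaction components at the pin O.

T = 16.36 kN, O_x = 9.384 kN, O_y = 11.60 kN

ΣM about O: T·sin55°·9.7 − 20·4.85 − 5·6.6 = 0 → T = 130/(9.7·0.819152) = 16.3609 ≈ 16.36 kN.
ΣF_x = 0: O_x − T·cos55° = 0 → O_x = 16.3609 × 0.573576 = 9.384 kN.
ΣF_y = 0: O_y + T·sin55° − 20 − 5 = 0 → O_y = 25 − 16.3609 × 0.819152 = 11.60 kN.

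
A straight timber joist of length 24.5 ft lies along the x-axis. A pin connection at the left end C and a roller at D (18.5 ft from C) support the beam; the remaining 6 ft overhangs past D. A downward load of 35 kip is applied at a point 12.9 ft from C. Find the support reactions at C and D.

C_x = 0, C_y = 10.59 kip, D_y = 24.41 kip

Taking moments about C: D_y·18.5 − 35·12.9 = 0 → D_y = 451.5/18.5 = 24.4054 ≈ 24.41 kip.
ΣF_y = 0: C_y + 24.4054 − 35 = 0 → C_y = 10.59 kip.
ΣF_x = 0: no horizontal applied forces, so C_x = 0.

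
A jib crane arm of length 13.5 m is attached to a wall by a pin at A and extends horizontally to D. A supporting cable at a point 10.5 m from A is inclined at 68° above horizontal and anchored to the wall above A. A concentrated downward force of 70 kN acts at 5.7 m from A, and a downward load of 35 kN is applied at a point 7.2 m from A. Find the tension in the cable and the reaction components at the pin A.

T = 66.87 kN, A_x = 25.05 kN, A_y = 43.00 kN

ΣM about A: T·sin68°·10.5 − 70·5.7 − 35·7.2 = 0 → T = 651/(10.5·0.927184) = 66.8691 ≈ 66.87 kN.
ΣF_x = 0: A_x − T·cos68° = 0 → A_x = 66.8691 × 0.374607 = 25.05 kN.
ΣF_y = 0: A_y + T·sin68° − 70 − 35 = 0 → A_y = 105 − 66.8691 × 0.927184 = 43.00 kN.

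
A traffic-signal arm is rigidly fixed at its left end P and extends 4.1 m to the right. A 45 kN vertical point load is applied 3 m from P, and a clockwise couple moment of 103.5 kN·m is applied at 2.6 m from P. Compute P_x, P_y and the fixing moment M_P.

ΣF_x = 0: P_x = 0.
ΣF_y = 0: P_y − 45 = 0 → P_y = 45.00 kN.
ΣM about P: M_P − 45·3 − 103.5 = 0 → M_P = 238.5 kN·m.

P_x = 0, P_y = 45.00 kN, M_P = 238.5 kN·m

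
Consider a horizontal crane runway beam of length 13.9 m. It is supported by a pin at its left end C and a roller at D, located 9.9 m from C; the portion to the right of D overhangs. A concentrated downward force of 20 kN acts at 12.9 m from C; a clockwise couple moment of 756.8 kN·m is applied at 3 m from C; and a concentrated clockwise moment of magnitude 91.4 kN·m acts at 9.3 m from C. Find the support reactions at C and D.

ΣM about C: D_y·9.9 − 20·12.9 − 756.8 − 91.4 = 0 → D_y = 1106.2/9.9 = 111.737 ≈ 111.7 kN.
ΣF_y = 0: C_y + 111.737 − 20 = 0 → C_y = -91.74 kN.
ΣF_x = 0: no horizontal applied forces, so C_x = 0.

C_x = 0, C_y = -91.74 kN, D_y = 111.7 kN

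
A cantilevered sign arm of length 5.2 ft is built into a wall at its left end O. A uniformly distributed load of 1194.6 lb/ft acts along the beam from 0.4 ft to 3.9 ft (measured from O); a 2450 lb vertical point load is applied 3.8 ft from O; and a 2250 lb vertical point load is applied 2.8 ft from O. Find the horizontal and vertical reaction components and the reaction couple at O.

Resultant of the distributed load: 1194.6 × 3.5 = 4181.1 lb at 2.15 ft from O.
ΣF_x = 0: O_x = 0.
ΣF_y = 0: O_y − 1194.6·3.5 − 2450 − 2250 = 0 → O_y = 8881 lb.
ΣM about O: M_O − (1194.6·3.5)·2.15 − 2450·3.8 − 2250·2.8 = 0 → M_O = 24600 lb·ft.

O_x = 0, O_y = 8881 lb, M_O = 24600 lb·ft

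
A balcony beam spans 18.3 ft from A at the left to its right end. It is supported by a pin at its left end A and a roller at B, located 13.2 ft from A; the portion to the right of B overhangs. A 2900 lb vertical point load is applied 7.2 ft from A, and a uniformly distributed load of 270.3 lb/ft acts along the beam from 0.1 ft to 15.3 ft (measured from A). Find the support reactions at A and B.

Resultant of the distributed load: 270.3 × 15.2 = 4108.56 lb at 7.7 ft from A.
Taking moments about A: B_y·13.2 − 2900·7.2 − (270.3·15.2)·7.7 = 0 → B_y = 52515.912/13.2 = 3978.48 ≈ 3978 lb.
ΣF_y = 0: A_y + 3978.48 − 2900 − 270.3·15.2 = 0 → A_y = 3030 lb.
ΣF_x = 0: no horizontal applied forces, so A_x = 0.

A_x = 0, A_y = 3030 lb, B_y = 3978 lb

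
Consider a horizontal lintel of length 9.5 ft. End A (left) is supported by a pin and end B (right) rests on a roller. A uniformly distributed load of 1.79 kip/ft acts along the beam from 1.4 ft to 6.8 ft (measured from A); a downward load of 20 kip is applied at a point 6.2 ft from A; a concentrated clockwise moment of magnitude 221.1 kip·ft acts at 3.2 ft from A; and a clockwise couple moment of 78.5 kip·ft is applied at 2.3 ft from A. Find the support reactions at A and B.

Resultant of the distributed load: 1.79 × 5.4 = 9.666 kip at 4.1 ft from A.
ΣM about A: B_y·9.5 − (1.79·5.4)·4.1 − 20·6.2 − 221.1 − 78.5 = 0 → B_y = 463.2306/9.5 = 48.7611 ≈ 48.76 kip.
ΣF_y = 0: A_y + 48.7611 − 1.79·5.4 − 20 = 0 → A_y = -19.10 kip.
ΣF_x = 0: no horizontal applied forces, so A_x = 0.

A_x = 0, A_y = -19.10 kip, B_y = 48.76 kip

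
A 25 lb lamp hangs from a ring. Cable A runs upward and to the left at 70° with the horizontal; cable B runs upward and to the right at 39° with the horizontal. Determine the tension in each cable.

ΣF_x = 0: −T_A·cos70° + T_B·cos39° = 0 → T_B = 0.440098·T_A.
ΣF_y = 0: T_A·sin70° + T_B·sin39° = 25.
Substitute: T_A·(0.939693 + 0.440098·0.62932) = 25 → T_A = 20.5481 ≈ 20.55 lb.
Then T_B = 0.440098 × 20.5481 = 9.043 lb.

T_A = 20.55 lb, T_B = 9.043 lb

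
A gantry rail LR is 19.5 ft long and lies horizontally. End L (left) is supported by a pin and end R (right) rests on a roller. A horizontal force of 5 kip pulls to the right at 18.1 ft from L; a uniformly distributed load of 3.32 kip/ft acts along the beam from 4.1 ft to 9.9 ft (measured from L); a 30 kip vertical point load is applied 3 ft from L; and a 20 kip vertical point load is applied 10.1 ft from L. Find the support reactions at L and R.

Resultant of the distributed load: 3.32 × 5.8 = 19.256 kip at 7 ft from L.
Moments about L: R_y·19.5 − (3.32·5.8)·7 − 30·3 − 20·10.1 = 0 → R_y = 426.792/19.5 = 21.8868 ≈ 21.89 kip.
ΣF_y = 0: L_y + 21.8868 − 3.32·5.8 − 30 − 20 = 0 → L_y = 47.37 kip.
ΣF_x = 0: L_x + 5 = 0 → L_x = -5.000 kip.

L_x = -5.000 kip, L_y = 47.37 kip, R_y = 21.89 kip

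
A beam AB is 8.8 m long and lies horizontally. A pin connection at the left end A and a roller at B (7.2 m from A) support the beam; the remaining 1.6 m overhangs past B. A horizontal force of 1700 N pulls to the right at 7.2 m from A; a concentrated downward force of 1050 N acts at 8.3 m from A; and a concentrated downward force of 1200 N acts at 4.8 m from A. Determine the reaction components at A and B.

A_x = -1700 N, A_y = 239.6 N, B_y = 2010 N

Taking moments about A: B_y·7.2 − 1050·8.3 − 1200·4.8 = 0 → B_y = 14475/7.2 = 2010.42 ≈ 2010 N.
ΣF_y = 0: A_y + 2010.42 − 1050 − 1200 = 0 → A_y = 239.6 N.
ΣF_x = 0: A_x + 1700 = 0 → A_x = -1700 N.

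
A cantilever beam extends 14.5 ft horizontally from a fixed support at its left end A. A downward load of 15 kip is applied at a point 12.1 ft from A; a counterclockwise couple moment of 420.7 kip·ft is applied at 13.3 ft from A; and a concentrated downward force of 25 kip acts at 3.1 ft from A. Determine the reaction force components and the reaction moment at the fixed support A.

A_x = 0, A_y = 40.00 kip, M_A = -161.7 kip·ft

ΣF_x = 0: A_x = 0.
ΣF_y = 0: A_y − 15 − 25 = 0 → A_y = 40.00 kip.
ΣM about A: M_A − 15·12.1 + 420.7 − 25·3.1 = 0 → M_A = -161.7 kip·ft.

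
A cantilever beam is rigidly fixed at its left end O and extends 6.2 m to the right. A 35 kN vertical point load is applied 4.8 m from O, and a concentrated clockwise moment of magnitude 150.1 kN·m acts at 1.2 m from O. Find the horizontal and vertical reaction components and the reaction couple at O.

O_x = 0, O_y = 35.00 kN, M_O = 318.1 kN·m

ΣF_x = 0: O_x = 0.
ΣF_y = 0: O_y − 35 = 0 → O_y = 35.00 kN.
ΣM about O: M_O − 35·4.8 − 150.1 = 0 → M_O = 318.1 kN·m.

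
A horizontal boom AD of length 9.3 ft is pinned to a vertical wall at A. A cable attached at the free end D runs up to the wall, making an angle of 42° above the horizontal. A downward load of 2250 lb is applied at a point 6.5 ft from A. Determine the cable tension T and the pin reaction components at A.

ΣM about A: T·sin42°·9.3 − 2250·6.5 = 0 → T = 14625/(9.3·0.669131) = 2350.18 ≈ 2350 lb.
ΣF_x = 0: A_x − T·cos42° = 0 → A_x = 2350.18 × 0.743145 = 1747 lb.
ΣF_y = 0: A_y + T·sin42° − 2250 = 0 → A_y = 2250 − 2350.18 × 0.669131 = 677.4 lb.

T = 2350 lb, A_x = 1747 lb, A_y = 677.4 lb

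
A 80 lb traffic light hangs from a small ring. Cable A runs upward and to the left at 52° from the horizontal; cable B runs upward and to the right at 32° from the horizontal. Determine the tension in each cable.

ΣF_x = 0: −T_A·cos52° + T_B·cos32° = 0 → T_B = 0.725975·T_A.
ΣF_y = 0: T_A·sin52° + T_B·sin32° = 80.
Substitute: T_A·(0.788011 + 0.725975·0.529919) = 80 → T_A = 68.2175 ≈ 68.22 lb.
Then T_B = 0.725975 × 68.2175 = 49.52 lb.

T_A = 68.22 lb, T_B = 49.52 lb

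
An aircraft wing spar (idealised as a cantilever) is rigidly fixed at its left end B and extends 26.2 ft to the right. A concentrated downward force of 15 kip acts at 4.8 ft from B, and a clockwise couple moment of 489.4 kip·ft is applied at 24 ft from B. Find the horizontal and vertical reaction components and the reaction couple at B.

ΣF_x = 0: B_x = 0.
ΣF_y = 0: B_y − 15 = 0 → B_y = 15.00 kip.
ΣM about B: M_B − 15·4.8 − 489.4 = 0 → M_B = 561.4 kip·ft.

B_x = 0, B_y = 15.00 kip, M_B = 561.4 kip·ft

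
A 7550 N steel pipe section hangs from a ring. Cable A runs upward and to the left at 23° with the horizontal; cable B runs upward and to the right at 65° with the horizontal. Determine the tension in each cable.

T_A = 3193 N, T_B = 6954 N

ΣF_x = 0: −T_A·cos23° + T_B·cos65° = 0 → T_B = 2.1781·T_A.
ΣF_y = 0: T_A·sin23° + T_B·sin65° = 7550.
Substitute: T_A·(0.390731 + 2.1781·0.906308) = 7550 → T_A = 3192.71 ≈ 3193 N.
Then T_B = 2.1781 × 3192.71 = 6954 N.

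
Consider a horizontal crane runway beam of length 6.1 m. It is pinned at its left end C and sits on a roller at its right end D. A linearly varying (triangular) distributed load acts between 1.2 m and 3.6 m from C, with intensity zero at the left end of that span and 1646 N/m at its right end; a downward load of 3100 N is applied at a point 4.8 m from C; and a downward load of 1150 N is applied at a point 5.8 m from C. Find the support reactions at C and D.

Resultant of the triangular load: ½ × 1646 × 2.4 = 1975.2 N, acting at 2.8 m from C (one-third of the span from the peak).
ΣM about C: D_y·6.1 − (½·1646·2.4)·2.8 − 3100·4.8 − 1150·5.8 = 0 → D_y = 27080.56/6.1 = 4439.44 ≈ 4439 N.
ΣF_y = 0: C_y + 4439.44 − ½·1646·2.4 − 3100 − 1150 = 0 → C_y = 1786 N.
ΣF_x = 0: no horizontal applied forces, so C_x = 0.

C_x = 0, C_y = 1786 N, D_y = 4439 N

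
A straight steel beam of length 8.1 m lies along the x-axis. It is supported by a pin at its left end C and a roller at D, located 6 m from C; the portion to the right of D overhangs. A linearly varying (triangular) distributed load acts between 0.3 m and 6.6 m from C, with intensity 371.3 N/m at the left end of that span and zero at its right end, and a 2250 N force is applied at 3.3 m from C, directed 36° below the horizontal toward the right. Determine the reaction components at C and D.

Resultant of the triangular load: ½ × 371.3 × 6.3 = 1169.595 N, acting at 2.4 m from C (one-third of the span from the peak).
ΣM about C: D_y·6 − (½·371.3·6.3)·2.4 − 2250·sin36°·3.3 = 0 → D_y = 7171.33/6 = 1195.22 ≈ 1195 N.
ΣF_y = 0: C_y + 1195.22 − ½·371.3·6.3 − 2250·sin36° = 0 → C_y = 1297 N.
ΣF_x = 0: C_x + 2250·cos36° = 0 → C_x = -1820 N.

C_x = -1820 N, C_y = 1297 N, D_y = 1195 N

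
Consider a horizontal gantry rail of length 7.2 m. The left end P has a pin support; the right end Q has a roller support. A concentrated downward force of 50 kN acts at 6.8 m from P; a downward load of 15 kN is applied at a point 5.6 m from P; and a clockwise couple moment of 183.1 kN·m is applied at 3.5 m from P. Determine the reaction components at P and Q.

ΣM about P: Q_y·7.2 − 50·6.8 − 15·5.6 − 183.1 = 0 → Q_y = 607.1/7.2 = 84.3194 ≈ 84.32 kN.
ΣF_y = 0: P_y + 84.3194 − 50 − 15 = 0 → P_y = -19.32 kN.
ΣF_x = 0: no horizontal applied forces, so P_x = 0.

P_x = 0, P_y = -19.32 kN, Q_y = 84.32 kN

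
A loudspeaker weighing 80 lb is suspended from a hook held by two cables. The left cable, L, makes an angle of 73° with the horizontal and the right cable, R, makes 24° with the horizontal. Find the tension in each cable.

ΣF_x = 0: −T_L·cos73° + T_R·cos24° = 0 → T_R = 0.320041·T_L.
ΣF_y = 0: T_L·sin73° + T_R·sin24° = 80.
Substitute: T_L·(0.956305 + 0.320041·0.406737) = 80 → T_L = 73.6324 ≈ 73.63 lb.
Then T_R = 0.320041 × 73.6324 = 23.57 lb.

T_L = 73.63 lb, T_R = 23.57 lb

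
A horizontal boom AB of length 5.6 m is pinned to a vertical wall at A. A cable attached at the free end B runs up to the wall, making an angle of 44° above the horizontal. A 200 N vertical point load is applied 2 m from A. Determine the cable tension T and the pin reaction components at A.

T = 102.8 N, A_x = 73.97 N, A_y = 128.6 N

ΣM about A: T·sin44°·5.6 − 200·2 = 0 → T = 400/(5.6·0.694658) = 102.826 ≈ 102.8 N.
ΣF_x = 0: A_x − T·cos44° = 0 → A_x = 102.826 × 0.71934 = 73.97 N.
ΣF_y = 0: A_y + T·sin44° − 200 = 0 → A_y = 200 − 102.826 × 0.694658 = 128.6 N.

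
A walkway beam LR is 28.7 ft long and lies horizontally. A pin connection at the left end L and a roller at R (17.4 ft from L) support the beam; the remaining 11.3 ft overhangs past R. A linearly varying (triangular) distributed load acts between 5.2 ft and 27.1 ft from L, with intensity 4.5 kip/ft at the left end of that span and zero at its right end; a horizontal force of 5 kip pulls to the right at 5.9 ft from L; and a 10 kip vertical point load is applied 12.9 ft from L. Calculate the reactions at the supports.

L_x = -5.000 kip, L_y = 16.46 kip, R_y = 42.81 kip

Resultant of the triangular load: ½ × 4.5 × 21.9 = 49.275 kip, acting at 12.5 ft from L (one-third of the span from the peak).
ΣM about L: R_y·17.4 − (½·4.5·21.9)·12.5 − 10·12.9 = 0 → R_y = 744.9375/17.4 = 42.8125 ≈ 42.81 kip.
ΣF_y = 0: L_y + 42.8125 − ½·4.5·21.9 − 10 = 0 → L_y = 16.46 kip.
ΣF_x = 0: L_x + 5 = 0 → L_x = -5.000 kip.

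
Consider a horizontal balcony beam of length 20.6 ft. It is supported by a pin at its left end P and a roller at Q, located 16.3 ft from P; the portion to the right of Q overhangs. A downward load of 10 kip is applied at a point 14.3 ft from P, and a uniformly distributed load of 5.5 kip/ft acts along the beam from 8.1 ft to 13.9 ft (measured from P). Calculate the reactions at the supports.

Resultant of the distributed load: 5.5 × 5.8 = 31.9 kip at 11 ft from P.
ΣM about P: Q_y·16.3 − 10·14.3 − (5.5·5.8)·11 = 0 → Q_y = 493.9/16.3 = 30.3006 ≈ 30.30 kip.
ΣF_y = 0: P_y + 30.3006 − 10 − 5.5·5.8 = 0 → P_y = 11.60 kip.
ΣF_x = 0: no horizontal applied forces, so P_x = 0.

P_x = 0, P_y = 11.60 kip, Q_y = 30.30 kip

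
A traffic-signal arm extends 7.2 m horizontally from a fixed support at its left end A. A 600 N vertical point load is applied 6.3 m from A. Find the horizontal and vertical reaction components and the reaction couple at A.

ΣF_x = 0: A_x = 0.
ΣF_y = 0: A_y − 600 = 0 → A_y = 600.0 N.
ΣM about A: M_A − 600·6.3 = 0 → M_A = 3780 N·m.

A_x = 0, A_y = 600.0 N, M_A = 3780 N·m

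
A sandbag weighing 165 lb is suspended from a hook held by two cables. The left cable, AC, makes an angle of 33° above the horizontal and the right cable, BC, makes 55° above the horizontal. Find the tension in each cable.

ΣF_x = 0: −T_AC·cos33° + T_BC·cos55° = 0 → T_BC = 1.46218·T_AC.
ΣF_y = 0: T_AC·sin33° + T_BC·sin55° = 165.
Substitute: T_AC·(0.544639 + 1.46218·0.819152) = 165 → T_AC = 94.6977 ≈ 94.70 lb.
Then T_BC = 1.46218 × 94.6977 = 138.5 lb.

T_AC = 94.70 lb, T_BC = 138.5 lb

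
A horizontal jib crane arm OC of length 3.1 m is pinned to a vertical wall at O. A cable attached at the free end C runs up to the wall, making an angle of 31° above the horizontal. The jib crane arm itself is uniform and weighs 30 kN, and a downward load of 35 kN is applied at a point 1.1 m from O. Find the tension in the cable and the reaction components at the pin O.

T = 53.24 kN, O_x = 45.63 kN, O_y = 37.58 kN

ΣM about O: T·sin31°·3.1 − 30·1.55 − 35·1.1 = 0 → T = 85/(3.1·0.515038) = 53.2375 ≈ 53.24 kN.
ΣF_x = 0: O_x − T·cos31° = 0 → O_x = 53.2375 × 0.857167 = 45.63 kN.
ΣF_y = 0: O_y + T·sin31° − 30 − 35 = 0 → O_y = 65 − 53.2375 × 0.515038 = 37.58 kN.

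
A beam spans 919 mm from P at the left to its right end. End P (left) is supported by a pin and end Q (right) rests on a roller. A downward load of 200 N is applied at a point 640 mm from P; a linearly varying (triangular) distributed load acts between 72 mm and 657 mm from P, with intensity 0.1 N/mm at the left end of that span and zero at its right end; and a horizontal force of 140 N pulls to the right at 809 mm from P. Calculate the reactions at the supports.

Resultant of the triangular load: ½ × 0.1 × 585 = 29.25 N, acting at 267 mm from P (one-third of the span from the peak).
Taking moments about P: Q_y·919 − 200·640 − (½·0.1·585)·267 = 0 → Q_y = 135809.75/919 = 147.78 ≈ 147.8 N.
ΣF_y = 0: P_y + 147.78 − 200 − ½·0.1·585 = 0 → P_y = 81.47 N.
ΣF_x = 0: P_x + 140 = 0 → P_x = -140.0 N.

P_x = -140.0 N, P_y = 81.47 N, Q_y = 147.8 N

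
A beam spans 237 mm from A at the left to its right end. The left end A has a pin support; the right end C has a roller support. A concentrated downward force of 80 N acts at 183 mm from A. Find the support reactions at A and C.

A_x = 0, A_y = 18.23 N, C_y = 61.77 N

ΣM about A: C_y·237 − 80·183 = 0 → C_y = 14640/237 = 61.7722 ≈ 61.77 N.
ΣF_y = 0: A_y + 61.7722 − 80 = 0 → A_y = 18.23 N.
ΣF_x = 0: no horizontal applied forces, so A_x = 0.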